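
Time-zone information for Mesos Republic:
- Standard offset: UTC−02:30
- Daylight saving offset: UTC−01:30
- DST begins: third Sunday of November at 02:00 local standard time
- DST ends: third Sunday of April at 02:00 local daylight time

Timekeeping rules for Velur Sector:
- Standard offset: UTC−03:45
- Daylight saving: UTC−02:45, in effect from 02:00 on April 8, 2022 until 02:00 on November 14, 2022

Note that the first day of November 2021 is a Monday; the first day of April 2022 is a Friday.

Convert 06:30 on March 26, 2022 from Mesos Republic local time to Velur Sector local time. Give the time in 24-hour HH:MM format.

04:15

1 November 2021 is a Monday, so the first Sunday is November 7 and the third is November 21.
1 April 2022 is a Friday, so the first Sunday is April 3 and the third is April 17.
Daylight saving runs 21 November 2021 – 17 April 2022; March 26, 2022 is inside that window, so Mesos Republic is at UTC−01:30.
06:30 Mesos Republic + 1h30m = 08:00 UTC.
At the standard offset (UTC−03:45), 08:00 UTC − 3h45m = 04:15 Velur Sector standard time.
The standard-time date in Velur Sector, March 26, 2022, does not fall between 8 April and 14 November, so daylight saving is not in effect and Velur Sector is at UTC−03:45.
08:00 UTC − 3h45m = 04:15 Velur Sector.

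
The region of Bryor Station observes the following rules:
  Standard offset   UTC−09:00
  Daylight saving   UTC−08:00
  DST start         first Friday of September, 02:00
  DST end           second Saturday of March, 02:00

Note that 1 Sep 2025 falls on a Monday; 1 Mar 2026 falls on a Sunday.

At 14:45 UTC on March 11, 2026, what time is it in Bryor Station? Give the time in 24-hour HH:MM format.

06:45

1 September 2025 is a Monday, so the first Friday is September 5.
1 March 2026 is a Sunday, so the first Saturday is March 7 and the second is March 14.
At the standard offset (UTC−09:00), 14:45 UTC − 9h = 05:45 Bryor Station standard time.
Daylight saving runs 5 September 2025 – 14 March 2026; the standard-time date in Bryor Station, March 11, 2026, is inside that window, so Bryor Station is at UTC−08:00.
14:45 UTC − 8h = 06:45 local.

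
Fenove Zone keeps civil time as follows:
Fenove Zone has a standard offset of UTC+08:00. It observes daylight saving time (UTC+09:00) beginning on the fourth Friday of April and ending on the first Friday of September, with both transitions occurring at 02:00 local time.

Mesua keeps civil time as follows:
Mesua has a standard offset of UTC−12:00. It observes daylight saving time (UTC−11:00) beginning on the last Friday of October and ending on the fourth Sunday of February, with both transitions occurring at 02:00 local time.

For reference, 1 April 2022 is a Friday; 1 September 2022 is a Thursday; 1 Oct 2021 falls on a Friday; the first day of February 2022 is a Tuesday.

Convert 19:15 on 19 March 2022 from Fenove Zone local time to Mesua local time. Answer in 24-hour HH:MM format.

1 April 2022 is a Friday, so the first Friday is April 1 and the fourth is April 22.
1 September 2022 is a Thursday, so the first Friday is September 2.
19 March 2022 is outside the daylight-saving period (22 April – 2 September), so Fenove Zone is on standard time, UTC+08:00.
19:15 Fenove Zone − 8h = 11:15 UTC.
1 October 2021 is a Friday, so Fridays fall on 1, 8, 15, 22, 29; the last is October 29.
1 February 2022 is a Tuesday, so the first Sunday is February 6 and the fourth is February 27.
At the standard offset (UTC−12:00), 11:15 UTC − 12h = 23:15 Mesua standard time (rolling into the previous day, 18 March 2022).
Daylight saving runs 29 October 2021 – 27 February 2022; the standard-time date in Mesua, 18 March 2022, is outside that window, so Mesua is on standard time at UTC−12:00.
11:15 UTC − 12h = 23:15 Mesua (rolling into the previous day, 18 March 2022).

23:15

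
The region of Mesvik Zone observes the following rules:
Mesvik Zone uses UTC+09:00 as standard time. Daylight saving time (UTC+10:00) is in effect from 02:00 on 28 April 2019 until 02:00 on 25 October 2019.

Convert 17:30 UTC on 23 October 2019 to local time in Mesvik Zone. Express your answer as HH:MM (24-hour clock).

03:30

At the standard offset (UTC+09:00), 17:30 UTC + 9h = 02:30 Mesvik Zone standard time (rolling into the next day, 24 October 2019).
Daylight saving runs 28 April – 25 October; the standard-time date in Mesvik Zone, 24 October 2019, is inside that window, so Mesvik Zone is at UTC+10:00.
17:30 UTC + 10h = 03:30 local (rolling into the next day, 24 October 2019).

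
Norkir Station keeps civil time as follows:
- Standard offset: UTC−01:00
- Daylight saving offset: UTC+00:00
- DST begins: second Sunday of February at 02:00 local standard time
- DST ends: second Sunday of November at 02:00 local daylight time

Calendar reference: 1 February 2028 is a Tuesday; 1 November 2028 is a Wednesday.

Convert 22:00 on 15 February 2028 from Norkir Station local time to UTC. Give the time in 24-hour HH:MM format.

22:00

1 February 2028 is a Tuesday, so the first Sunday is February 6 and the second is February 13.
1 November 2028 is a Wednesday, so the first Sunday is November 5 and the second is November 12.
15 February 2028 falls between 13 February and 12 November, so daylight saving is in effect and Norkir Station is at UTC+00:00.
22:00 local − 0h = 22:00 UTC.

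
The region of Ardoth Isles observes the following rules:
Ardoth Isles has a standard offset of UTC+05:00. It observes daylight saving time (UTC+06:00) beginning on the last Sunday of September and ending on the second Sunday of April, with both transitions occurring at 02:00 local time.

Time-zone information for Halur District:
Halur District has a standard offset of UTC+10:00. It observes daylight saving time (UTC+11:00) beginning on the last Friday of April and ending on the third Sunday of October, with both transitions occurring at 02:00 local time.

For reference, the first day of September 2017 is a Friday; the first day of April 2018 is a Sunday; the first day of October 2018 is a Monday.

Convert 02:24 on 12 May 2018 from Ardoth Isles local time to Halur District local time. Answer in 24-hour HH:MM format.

08:24

1 September 2017 is a Friday, so Sundays fall on 3, 10, 17, 24; the last is September 24.
1 April 2018 is a Sunday, so the first Sunday is April 1 and the second is April 8.
Daylight saving runs 24 September 2017 – 8 April 2018; 12 May 2018 is outside that window, so Ardoth Isles is on standard time at UTC+05:00.
02:24 Ardoth Isles − 5h = 21:24 UTC (rolling into the previous day, 11 May 2018).
1 April 2018 is a Sunday, so Fridays fall on 6, 13, 20, 27; the last is April 27.
1 October 2018 is a Monday, so the first Sunday is October 7 and the third is October 21.
At the standard offset (UTC+10:00), 21:24 UTC + 10h = 07:24 Halur District standard time (rolling into the next day, 12 May 2018).
Daylight saving runs 27 April – 21 October; the standard-time date in Halur District, 12 May 2018, is inside that window, so Halur District is at UTC+11:00.
21:24 UTC + 11h = 08:24 Halur District (rolling into the next day, 12 May 2018).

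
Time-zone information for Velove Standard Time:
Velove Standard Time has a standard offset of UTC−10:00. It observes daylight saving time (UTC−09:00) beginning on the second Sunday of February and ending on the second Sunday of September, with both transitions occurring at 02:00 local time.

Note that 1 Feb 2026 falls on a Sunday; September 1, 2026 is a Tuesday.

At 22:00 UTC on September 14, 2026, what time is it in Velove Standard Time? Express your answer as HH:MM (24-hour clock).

1 February 2026 is a Sunday, so the first Sunday is February 1 and the second is February 8.
1 September 2026 is a Tuesday, so the first Sunday is September 6 and the second is September 13.
At the standard offset (UTC−10:00), 22:00 UTC − 10h = 12:00 Velove Standard Time standard time.
The standard-time date in Velove Standard Time, September 14, 2026, is outside the daylight-saving period (8 February – 13 September), so Velove Standard Time is on standard time, UTC−10:00.
22:00 UTC − 10h = 12:00 local.

12:00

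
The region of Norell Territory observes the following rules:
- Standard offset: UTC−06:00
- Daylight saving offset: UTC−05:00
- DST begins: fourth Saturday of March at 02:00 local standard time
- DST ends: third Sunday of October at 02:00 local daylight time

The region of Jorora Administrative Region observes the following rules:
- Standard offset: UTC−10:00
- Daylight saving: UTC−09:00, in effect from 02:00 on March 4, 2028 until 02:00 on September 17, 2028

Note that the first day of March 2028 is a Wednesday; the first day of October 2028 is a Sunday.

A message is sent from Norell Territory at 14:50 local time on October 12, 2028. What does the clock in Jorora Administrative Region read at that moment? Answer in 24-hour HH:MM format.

1 March 2028 is a Wednesday, so the first Saturday is March 4 and the fourth is March 25.
1 October 2028 is a Sunday, so the first Sunday is October 1 and the third is October 15.
October 12, 2028 falls between 25 March and 15 October, so daylight saving is in effect and Norell Territory is at UTC−05:00.
14:50 Norell Territory + 5h = 19:50 UTC.
At the standard offset (UTC−10:00), 19:50 UTC − 10h = 09:50 Jorora Administrative Region standard time.
Daylight saving runs 4 March – 17 September; the standard-time date in Jorora Administrative Region, October 12, 2028, is outside that window, so Jorora Administrative Region is on standard time at UTC−10:00.
19:50 UTC − 10h = 09:50 Jorora Administrative Region.

09:50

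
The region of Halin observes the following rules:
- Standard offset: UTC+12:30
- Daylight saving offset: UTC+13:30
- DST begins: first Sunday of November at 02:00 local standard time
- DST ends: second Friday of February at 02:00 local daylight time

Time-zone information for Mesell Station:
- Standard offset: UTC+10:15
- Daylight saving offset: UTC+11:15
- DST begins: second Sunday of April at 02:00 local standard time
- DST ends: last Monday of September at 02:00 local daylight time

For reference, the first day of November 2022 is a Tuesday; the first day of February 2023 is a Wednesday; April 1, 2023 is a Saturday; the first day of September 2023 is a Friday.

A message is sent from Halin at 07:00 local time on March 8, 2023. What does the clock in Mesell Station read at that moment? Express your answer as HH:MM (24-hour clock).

1 November 2022 is a Tuesday, so the first Sunday is November 6.
1 February 2023 is a Wednesday, so the first Friday is February 3 and the second is February 10.
March 8, 2023 does not fall between 6 November 2022 and 10 February 2023, so daylight saving is not in effect and Halin is at UTC+12:30.
07:00 Halin − 12h30m = 18:30 UTC (rolling into the previous day, 7 March 2023).
1 April 2023 is a Saturday, so the first Sunday is April 2 and the second is April 9.
1 September 2023 is a Friday, so Mondays fall on 4, 11, 18, 25; the last is September 25.
At the standard offset (UTC+10:15), 18:30 UTC + 10h15m = 04:45 Mesell Station standard time (rolling into the next day, 8 March 2023).
The standard-time date in Mesell Station, March 8, 2023, is outside the daylight-saving period (9 April – 25 September), so Mesell Station is on standard time, UTC+10:15.
18:30 UTC + 10h15m = 04:45 Mesell Station (rolling into the next day, 8 March 2023).

04:45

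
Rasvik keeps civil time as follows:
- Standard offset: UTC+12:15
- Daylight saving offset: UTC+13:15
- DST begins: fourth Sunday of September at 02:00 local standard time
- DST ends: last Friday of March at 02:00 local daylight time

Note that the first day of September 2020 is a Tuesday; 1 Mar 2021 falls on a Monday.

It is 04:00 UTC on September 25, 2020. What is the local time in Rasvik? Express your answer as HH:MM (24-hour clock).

1 September 2020 is a Tuesday, so the first Sunday is September 6 and the fourth is September 27.
1 March 2021 is a Monday, so Fridays fall on 5, 12, 19, 26; the last is March 26.
At the standard offset (UTC+12:15), 04:00 UTC + 12h15m = 16:15 Rasvik standard time.
Daylight saving runs 27 September 2020 – 26 March 2021; the standard-time date in Rasvik, September 25, 2020, is outside that window, so Rasvik is on standard time at UTC+12:15.
04:00 UTC + 12h15m = 16:15 local.

16:15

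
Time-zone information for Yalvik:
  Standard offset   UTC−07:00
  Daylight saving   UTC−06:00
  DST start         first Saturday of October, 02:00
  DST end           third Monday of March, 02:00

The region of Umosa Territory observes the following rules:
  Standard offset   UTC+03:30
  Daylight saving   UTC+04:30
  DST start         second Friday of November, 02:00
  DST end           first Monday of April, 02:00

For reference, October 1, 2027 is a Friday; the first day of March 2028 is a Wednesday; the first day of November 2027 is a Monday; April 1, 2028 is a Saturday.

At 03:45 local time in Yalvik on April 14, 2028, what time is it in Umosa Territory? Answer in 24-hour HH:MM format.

14:15

1 October 2027 is a Friday, so the first Saturday is October 2.
1 March 2028 is a Wednesday, so the first Monday is March 6 and the third is March 20.
Daylight saving runs 2 October 2027 – 20 March 2028; April 14, 2028 is outside that window, so Yalvik is on standard time at UTC−07:00.
03:45 Yalvik + 7h = 10:45 UTC.
1 November 2027 is a Monday, so the first Friday is November 5 and the second is November 12.
1 April 2028 is a Saturday, so the first Monday is April 3.
At the standard offset (UTC+03:30), 10:45 UTC + 3h30m = 14:15 Umosa Territory standard time.
The standard-time date in Umosa Territory, April 14, 2028, is outside the daylight-saving period (12 November 2027 – 3 April 2028), so Umosa Territory is on standard time, UTC+03:30.
10:45 UTC + 3h30m = 14:15 Umosa Territory.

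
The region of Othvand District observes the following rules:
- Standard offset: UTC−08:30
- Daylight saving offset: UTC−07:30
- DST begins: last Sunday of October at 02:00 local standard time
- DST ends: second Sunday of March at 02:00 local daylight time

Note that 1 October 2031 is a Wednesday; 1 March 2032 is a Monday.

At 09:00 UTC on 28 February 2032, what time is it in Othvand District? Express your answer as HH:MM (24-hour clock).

01:30

1 October 2031 is a Wednesday, so Sundays fall on 5, 12, 19, 26; the last is October 26.
1 March 2032 is a Monday, so the first Sunday is March 7 and the second is March 14.
At the standard offset (UTC−08:30), 09:00 UTC − 8h30m = 00:30 Othvand District standard time.
The standard-time date in Othvand District, 28 February 2032, lies within the daylight-saving period (26 October 2031 – 14 March 2032), so Othvand District is on daylight time, UTC−07:30.
09:00 UTC − 7h30m = 01:30 local.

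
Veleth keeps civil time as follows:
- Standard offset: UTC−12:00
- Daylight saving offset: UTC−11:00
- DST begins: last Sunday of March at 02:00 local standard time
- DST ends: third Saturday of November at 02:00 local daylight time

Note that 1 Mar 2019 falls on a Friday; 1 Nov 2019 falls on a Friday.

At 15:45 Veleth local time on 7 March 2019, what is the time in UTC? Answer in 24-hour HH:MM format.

1 March 2019 is a Friday, so Sundays fall on 3, 10, 17, 24, 31; the last is March 31.
1 November 2019 is a Friday, so the first Saturday is November 2 and the third is November 16.
7 March 2019 does not fall between 31 March and 16 November, so daylight saving is not in effect and Veleth is at UTC−12:00.
15:45 local + 12h = 03:45 UTC (rolling into the next day, 8 March 2019).

03:45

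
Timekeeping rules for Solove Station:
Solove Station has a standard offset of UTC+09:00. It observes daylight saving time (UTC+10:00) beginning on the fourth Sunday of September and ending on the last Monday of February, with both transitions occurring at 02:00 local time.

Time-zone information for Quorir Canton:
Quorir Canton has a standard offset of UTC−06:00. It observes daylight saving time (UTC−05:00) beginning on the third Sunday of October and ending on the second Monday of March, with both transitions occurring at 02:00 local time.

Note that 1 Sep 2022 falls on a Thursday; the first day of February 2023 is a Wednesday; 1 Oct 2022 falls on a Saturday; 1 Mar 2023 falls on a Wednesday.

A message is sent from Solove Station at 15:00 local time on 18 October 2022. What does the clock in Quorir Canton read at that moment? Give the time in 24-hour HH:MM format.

00:00

1 September 2022 is a Thursday, so the first Sunday is September 4 and the fourth is September 25.
1 February 2023 is a Wednesday, so Mondays fall on 6, 13, 20, 27; the last is February 27.
Daylight saving runs 25 September 2022 – 27 February 2023; 18 October 2022 is inside that window, so Solove Station is at UTC+10:00.
15:00 Solove Station − 10h = 05:00 UTC.
1 October 2022 is a Saturday, so the first Sunday is October 2 and the third is October 16.
1 March 2023 is a Wednesday, so the first Monday is March 6 and the second is March 13.
At the standard offset (UTC−06:00), 05:00 UTC − 6h = 23:00 Quorir Canton standard time (rolling into the previous day, 17 October 2022).
The standard-time date in Quorir Canton, 17 October 2022, lies within the daylight-saving period (16 October 2022 – 13 March 2023), so Quorir Canton is on daylight time, UTC−05:00.
05:00 UTC − 5h = 00:00 Quorir Canton.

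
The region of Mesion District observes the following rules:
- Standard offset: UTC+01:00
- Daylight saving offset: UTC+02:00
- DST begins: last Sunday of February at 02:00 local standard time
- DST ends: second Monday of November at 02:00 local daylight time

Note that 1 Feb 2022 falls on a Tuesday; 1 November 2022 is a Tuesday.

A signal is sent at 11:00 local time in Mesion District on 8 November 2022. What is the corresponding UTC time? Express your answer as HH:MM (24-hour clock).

1 February 2022 is a Tuesday, so Sundays fall on 6, 13, 20, 27; the last is February 27.
1 November 2022 is a Tuesday, so the first Monday is November 7 and the second is November 14.
8 November 2022 lies within the daylight-saving period (27 February – 14 November), so Mesion District is on daylight time, UTC+02:00.
11:00 local − 2h = 09:00 UTC.

09:00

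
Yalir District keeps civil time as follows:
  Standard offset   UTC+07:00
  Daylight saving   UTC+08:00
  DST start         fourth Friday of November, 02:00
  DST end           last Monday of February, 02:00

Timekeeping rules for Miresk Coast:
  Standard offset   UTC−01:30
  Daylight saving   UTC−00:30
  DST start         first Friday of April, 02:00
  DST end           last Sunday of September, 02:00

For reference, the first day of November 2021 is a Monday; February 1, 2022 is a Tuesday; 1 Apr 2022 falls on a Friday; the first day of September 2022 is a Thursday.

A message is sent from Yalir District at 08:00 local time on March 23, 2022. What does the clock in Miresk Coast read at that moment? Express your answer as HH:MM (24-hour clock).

23:30

1 November 2021 is a Monday, so the first Friday is November 5 and the fourth is November 26.
1 February 2022 is a Tuesday, so Mondays fall on 7, 14, 21, 28; the last is February 28.
March 23, 2022 is outside the daylight-saving period (26 November 2021 – 28 February 2022), so Yalir District is on standard time, UTC+07:00.
08:00 Yalir District − 7h = 01:00 UTC.
1 April 2022 is a Friday, so the first Friday is April 1.
1 September 2022 is a Thursday, so Sundays fall on 4, 11, 18, 25; the last is September 25.
At the standard offset (UTC−01:30), 01:00 UTC − 1h30m = 23:30 Miresk Coast standard time (rolling into the previous day, 22 March 2022).
Daylight saving runs 1 April – 25 September; the standard-time date in Miresk Coast, March 22, 2022, is outside that window, so Miresk Coast is on standard time at UTC−01:30.
01:00 UTC − 1h30m = 23:30 Miresk Coast (rolling into the previous day, 22 March 2022).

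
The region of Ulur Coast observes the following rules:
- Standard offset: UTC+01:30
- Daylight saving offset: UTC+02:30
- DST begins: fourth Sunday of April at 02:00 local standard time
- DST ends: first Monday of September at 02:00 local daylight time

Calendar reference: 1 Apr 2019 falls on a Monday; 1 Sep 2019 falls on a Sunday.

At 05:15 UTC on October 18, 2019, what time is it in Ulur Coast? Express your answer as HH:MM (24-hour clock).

1 April 2019 is a Monday, so the first Sunday is April 7 and the fourth is April 28.
1 September 2019 is a Sunday, so the first Monday is September 2.
At the standard offset (UTC+01:30), 05:15 UTC + 1h30m = 06:45 Ulur Coast standard time.
The standard-time date in Ulur Coast, October 18, 2019, does not fall between 28 April and 2 September, so daylight saving is not in effect and Ulur Coast is at UTC+01:30.
05:15 UTC + 1h30m = 06:45 local.

06:45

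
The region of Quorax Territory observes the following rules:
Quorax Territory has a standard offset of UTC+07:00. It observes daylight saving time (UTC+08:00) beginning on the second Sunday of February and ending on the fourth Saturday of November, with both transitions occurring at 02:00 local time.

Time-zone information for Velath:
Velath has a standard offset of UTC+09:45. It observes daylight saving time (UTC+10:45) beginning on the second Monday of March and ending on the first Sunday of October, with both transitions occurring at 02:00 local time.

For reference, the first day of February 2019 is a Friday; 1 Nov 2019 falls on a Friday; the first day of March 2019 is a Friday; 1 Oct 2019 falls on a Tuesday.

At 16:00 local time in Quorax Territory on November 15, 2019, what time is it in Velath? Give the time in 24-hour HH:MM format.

17:45

1 February 2019 is a Friday, so the first Sunday is February 3 and the second is February 10.
1 November 2019 is a Friday, so the first Saturday is November 2 and the fourth is November 23.
Daylight saving runs 10 February – 23 November; November 15, 2019 is inside that window, so Quorax Territory is at UTC+08:00.
16:00 Quorax Territory − 8h = 08:00 UTC.
1 March 2019 is a Friday, so the first Monday is March 4 and the second is March 11.
1 October 2019 is a Tuesday, so the first Sunday is October 6.
At the standard offset (UTC+09:45), 08:00 UTC + 9h45m = 17:45 Velath standard time.
Daylight saving runs 11 March – 6 October; the standard-time date in Velath, November 15, 2019, is outside that window, so Velath is on standard time at UTC+09:45.
08:00 UTC + 9h45m = 17:45 Velath.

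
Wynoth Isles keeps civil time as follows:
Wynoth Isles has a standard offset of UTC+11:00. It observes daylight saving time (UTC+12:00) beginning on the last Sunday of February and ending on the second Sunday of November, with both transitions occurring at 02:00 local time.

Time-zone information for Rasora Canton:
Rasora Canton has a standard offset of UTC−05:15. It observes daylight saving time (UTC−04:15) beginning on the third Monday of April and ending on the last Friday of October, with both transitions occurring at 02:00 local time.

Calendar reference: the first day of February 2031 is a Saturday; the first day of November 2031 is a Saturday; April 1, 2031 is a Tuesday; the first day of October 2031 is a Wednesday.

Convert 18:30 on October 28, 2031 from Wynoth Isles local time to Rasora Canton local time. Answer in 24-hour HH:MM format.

02:15

1 February 2031 is a Saturday, so Sundays fall on 2, 9, 16, 23; the last is February 23.
1 November 2031 is a Saturday, so the first Sunday is November 2 and the second is November 9.
October 28, 2031 lies within the daylight-saving period (23 February – 9 November), so Wynoth Isles is on daylight time, UTC+12:00.
18:30 Wynoth Isles − 12h = 06:30 UTC.
1 April 2031 is a Tuesday, so the first Monday is April 7 and the third is April 21.
1 October 2031 is a Wednesday, so Fridays fall on 3, 10, 17, 24, 31; the last is October 31.
At the standard offset (UTC−05:15), 06:30 UTC − 5h15m = 01:15 Rasora Canton standard time.
Daylight saving runs 21 April – 31 October; the standard-time date in Rasora Canton, October 28, 2031, is inside that window, so Rasora Canton is at UTC−04:15.
06:30 UTC − 4h15m = 02:15 Rasora Canton.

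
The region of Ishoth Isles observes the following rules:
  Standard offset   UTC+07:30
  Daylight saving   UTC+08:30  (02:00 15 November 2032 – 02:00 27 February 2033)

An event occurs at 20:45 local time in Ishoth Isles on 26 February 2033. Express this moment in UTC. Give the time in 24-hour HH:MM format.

12:15

Daylight saving runs 15 November 2032 – 27 February 2033; 26 February 2033 is inside that window, so Ishoth Isles is at UTC+08:30.
20:45 local − 8h30m = 12:15 UTC.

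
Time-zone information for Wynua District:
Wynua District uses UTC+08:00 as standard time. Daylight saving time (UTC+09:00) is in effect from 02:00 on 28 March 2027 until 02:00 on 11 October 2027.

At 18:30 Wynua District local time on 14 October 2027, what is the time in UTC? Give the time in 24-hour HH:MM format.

10:30

Daylight saving runs 28 March – 11 October; 14 October 2027 is outside that window, so Wynua District is on standard time at UTC+08:00.
18:30 local − 8h = 10:30 UTC.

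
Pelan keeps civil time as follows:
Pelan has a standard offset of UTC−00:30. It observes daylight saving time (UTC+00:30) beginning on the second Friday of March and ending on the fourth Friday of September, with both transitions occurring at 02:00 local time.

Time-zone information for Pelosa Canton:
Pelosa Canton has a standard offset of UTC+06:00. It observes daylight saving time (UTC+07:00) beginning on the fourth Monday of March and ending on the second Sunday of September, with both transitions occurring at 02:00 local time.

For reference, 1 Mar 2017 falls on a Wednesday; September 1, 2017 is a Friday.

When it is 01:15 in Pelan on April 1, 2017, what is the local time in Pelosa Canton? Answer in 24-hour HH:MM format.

1 March 2017 is a Wednesday, so the first Friday is March 3 and the second is March 10.
1 September 2017 is a Friday, so the first Friday is September 1 and the fourth is September 22.
April 1, 2017 falls between 10 March and 22 September, so daylight saving is in effect and Pelan is at UTC+00:30.
01:15 Pelan − 0h30m = 00:45 UTC.
1 March 2017 is a Wednesday, so the first Monday is March 6 and the fourth is March 27.
1 September 2017 is a Friday, so the first Sunday is September 3 and the second is September 10.
At the standard offset (UTC+06:00), 00:45 UTC + 6h = 06:45 Pelosa Canton standard time.
The standard-time date in Pelosa Canton, April 1, 2017, lies within the daylight-saving period (27 March – 10 September), so Pelosa Canton is on daylight time, UTC+07:00.
00:45 UTC + 7h = 07:45 Pelosa Canton.

07:45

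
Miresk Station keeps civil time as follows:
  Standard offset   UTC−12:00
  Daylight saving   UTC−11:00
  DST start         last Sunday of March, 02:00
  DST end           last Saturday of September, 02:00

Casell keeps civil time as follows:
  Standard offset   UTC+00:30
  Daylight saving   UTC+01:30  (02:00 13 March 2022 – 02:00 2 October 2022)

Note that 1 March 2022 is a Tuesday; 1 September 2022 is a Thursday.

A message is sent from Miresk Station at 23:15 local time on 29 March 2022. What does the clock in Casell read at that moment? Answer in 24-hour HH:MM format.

11:45

1 March 2022 is a Tuesday, so Sundays fall on 6, 13, 20, 27; the last is March 27.
1 September 2022 is a Thursday, so Saturdays fall on 3, 10, 17, 24; the last is September 24.
Daylight saving runs 27 March – 24 September; 29 March 2022 is inside that window, so Miresk Station is at UTC−11:00.
23:15 Miresk Station + 11h = 10:15 UTC (rolling into the next day, 30 March 2022).
At the standard offset (UTC+00:30), 10:15 UTC + 0h30m = 10:45 Casell standard time.
The standard-time date in Casell, 30 March 2022, falls between 13 March and 2 October, so daylight saving is in effect and Casell is at UTC+01:30.
10:15 UTC + 1h30m = 11:45 Casell.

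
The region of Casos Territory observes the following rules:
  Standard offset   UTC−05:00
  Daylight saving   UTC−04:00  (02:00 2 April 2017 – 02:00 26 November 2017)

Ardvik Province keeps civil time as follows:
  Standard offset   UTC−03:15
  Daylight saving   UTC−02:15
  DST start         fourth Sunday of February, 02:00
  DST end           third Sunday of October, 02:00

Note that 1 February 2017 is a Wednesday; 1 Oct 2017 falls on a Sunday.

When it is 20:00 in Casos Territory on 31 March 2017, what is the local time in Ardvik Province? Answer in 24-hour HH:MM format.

22:45

Daylight saving runs 2 April – 26 November; 31 March 2017 is outside that window, so Casos Territory is on standard time at UTC−05:00.
20:00 Casos Territory + 5h = 01:00 UTC (rolling into the next day, 1 April 2017).
1 February 2017 is a Wednesday, so the first Sunday is February 5 and the fourth is February 26.
1 October 2017 is a Sunday, so the first Sunday is October 1 and the third is October 15.
At the standard offset (UTC−03:15), 01:00 UTC − 3h15m = 21:45 Ardvik Province standard time (rolling into the previous day, 31 March 2017).
The standard-time date in Ardvik Province, 31 March 2017, falls between 26 February and 15 October, so daylight saving is in effect and Ardvik Province is at UTC−02:15.
01:00 UTC − 2h15m = 22:45 Ardvik Province (rolling into the previous day, 31 March 2017).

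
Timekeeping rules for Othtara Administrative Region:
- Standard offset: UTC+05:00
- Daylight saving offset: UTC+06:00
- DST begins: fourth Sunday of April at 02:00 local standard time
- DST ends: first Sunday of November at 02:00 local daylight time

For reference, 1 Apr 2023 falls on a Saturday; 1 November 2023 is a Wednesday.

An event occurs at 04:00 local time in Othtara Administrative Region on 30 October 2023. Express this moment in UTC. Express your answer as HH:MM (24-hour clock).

1 April 2023 is a Saturday, so the first Sunday is April 2 and the fourth is April 23.
1 November 2023 is a Wednesday, so the first Sunday is November 5.
30 October 2023 lies within the daylight-saving period (23 April – 5 November), so Othtara Administrative Region is on daylight time, UTC+06:00.
04:00 local − 6h = 22:00 UTC (rolling into the previous day, 29 October 2023).

22:00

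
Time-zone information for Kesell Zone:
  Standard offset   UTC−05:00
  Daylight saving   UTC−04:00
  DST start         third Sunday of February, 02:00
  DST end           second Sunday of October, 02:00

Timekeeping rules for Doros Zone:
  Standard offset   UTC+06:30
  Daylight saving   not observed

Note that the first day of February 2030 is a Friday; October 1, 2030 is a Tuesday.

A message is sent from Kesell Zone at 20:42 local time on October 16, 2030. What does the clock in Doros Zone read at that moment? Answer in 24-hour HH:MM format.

08:12

1 February 2030 is a Friday, so the first Sunday is February 3 and the third is February 17.
1 October 2030 is a Tuesday, so the first Sunday is October 6 and the second is October 13.
October 16, 2030 is outside the daylight-saving period (17 February – 13 October), so Kesell Zone is on standard time, UTC−05:00.
20:42 Kesell Zone + 5h = 01:42 UTC (rolling into the next day, 17 October 2030).
Doros Zone has no daylight saving, so its offset is UTC+06:30 year-round.
01:42 UTC + 6h30m = 08:12 Doros Zone.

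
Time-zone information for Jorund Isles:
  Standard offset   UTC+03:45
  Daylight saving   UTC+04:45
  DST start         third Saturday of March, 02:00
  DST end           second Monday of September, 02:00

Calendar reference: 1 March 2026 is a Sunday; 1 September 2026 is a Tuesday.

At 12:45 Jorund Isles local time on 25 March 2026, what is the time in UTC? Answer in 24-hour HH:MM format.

1 March 2026 is a Sunday, so the first Saturday is March 7 and the third is March 21.
1 September 2026 is a Tuesday, so the first Monday is September 7 and the second is September 14.
25 March 2026 falls between 21 March and 14 September, so daylight saving is in effect and Jorund Isles is at UTC+04:45.
12:45 local − 4h45m = 08:00 UTC.

08:00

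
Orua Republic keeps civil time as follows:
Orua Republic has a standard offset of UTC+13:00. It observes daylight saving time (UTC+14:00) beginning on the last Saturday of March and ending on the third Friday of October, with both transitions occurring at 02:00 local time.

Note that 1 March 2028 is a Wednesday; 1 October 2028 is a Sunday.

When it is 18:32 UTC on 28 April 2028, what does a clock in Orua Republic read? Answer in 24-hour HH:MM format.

1 March 2028 is a Wednesday, so Saturdays fall on 4, 11, 18, 25; the last is March 25.
1 October 2028 is a Sunday, so the first Friday is October 6 and the third is October 20.
At the standard offset (UTC+13:00), 18:32 UTC + 13h = 07:32 Orua Republic standard time (rolling into the next day, 29 April 2028).
The standard-time date in Orua Republic, 29 April 2028, lies within the daylight-saving period (25 March – 20 October), so Orua Republic is on daylight time, UTC+14:00.
18:32 UTC + 14h = 08:32 local (rolling into the next day, 29 April 2028).

08:32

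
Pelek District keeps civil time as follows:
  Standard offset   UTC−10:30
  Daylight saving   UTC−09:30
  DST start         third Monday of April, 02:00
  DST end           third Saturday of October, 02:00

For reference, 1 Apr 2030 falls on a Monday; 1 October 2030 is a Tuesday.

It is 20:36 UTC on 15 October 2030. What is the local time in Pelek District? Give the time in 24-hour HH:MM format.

1 April 2030 is a Monday, so the first Monday is April 1 and the third is April 15.
1 October 2030 is a Tuesday, so the first Saturday is October 5 and the third is October 19.
At the standard offset (UTC−10:30), 20:36 UTC − 10h30m = 10:06 Pelek District standard time.
The standard-time date in Pelek District, 15 October 2030, falls between 15 April and 19 October, so daylight saving is in effect and Pelek District is at UTC−09:30.
20:36 UTC − 9h30m = 11:06 local.

11:06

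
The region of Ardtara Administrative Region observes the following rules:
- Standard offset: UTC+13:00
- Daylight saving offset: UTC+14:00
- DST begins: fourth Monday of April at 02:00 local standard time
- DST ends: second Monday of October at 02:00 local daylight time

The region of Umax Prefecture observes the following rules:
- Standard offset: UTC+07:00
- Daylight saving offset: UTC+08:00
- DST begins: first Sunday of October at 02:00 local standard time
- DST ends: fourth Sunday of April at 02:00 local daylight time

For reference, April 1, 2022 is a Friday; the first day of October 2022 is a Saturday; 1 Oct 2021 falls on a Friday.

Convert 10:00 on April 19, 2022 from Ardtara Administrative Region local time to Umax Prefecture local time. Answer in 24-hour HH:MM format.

1 April 2022 is a Friday, so the first Monday is April 4 and the fourth is April 25.
1 October 2022 is a Saturday, so the first Monday is October 3 and the second is October 10.
Daylight saving runs 25 April – 10 October; April 19, 2022 is outside that window, so Ardtara Administrative Region is on standard time at UTC+13:00.
10:00 Ardtara Administrative Region − 13h = 21:00 UTC (rolling into the previous day, 18 April 2022).
1 October 2021 is a Friday, so the first Sunday is October 3.
1 April 2022 is a Friday, so the first Sunday is April 3 and the fourth is April 24.
At the standard offset (UTC+07:00), 21:00 UTC + 7h = 04:00 Umax Prefecture standard time (rolling into the next day, 19 April 2022).
The standard-time date in Umax Prefecture, April 19, 2022, lies within the daylight-saving period (3 October 2021 – 24 April 2022), so Umax Prefecture is on daylight time, UTC+08:00.
21:00 UTC + 8h = 05:00 Umax Prefecture (rolling into the next day, 19 April 2022).

05:00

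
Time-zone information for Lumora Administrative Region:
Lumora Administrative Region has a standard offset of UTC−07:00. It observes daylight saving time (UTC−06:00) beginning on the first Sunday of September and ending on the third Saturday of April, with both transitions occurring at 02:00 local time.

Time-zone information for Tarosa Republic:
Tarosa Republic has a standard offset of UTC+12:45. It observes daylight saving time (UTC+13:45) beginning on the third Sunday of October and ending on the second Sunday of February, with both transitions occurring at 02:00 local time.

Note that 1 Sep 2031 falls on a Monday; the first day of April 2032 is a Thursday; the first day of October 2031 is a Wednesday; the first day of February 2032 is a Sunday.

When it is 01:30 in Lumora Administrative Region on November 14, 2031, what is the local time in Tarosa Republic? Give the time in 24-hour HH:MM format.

21:15

1 September 2031 is a Monday, so the first Sunday is September 7.
1 April 2032 is a Thursday, so the first Saturday is April 3 and the third is April 17.
November 14, 2031 falls between 7 September 2031 and 17 April 2032, so daylight saving is in effect and Lumora Administrative Region is at UTC−06:00.
01:30 Lumora Administrative Region + 6h = 07:30 UTC.
1 October 2031 is a Wednesday, so the first Sunday is October 5 and the third is October 19.
1 February 2032 is a Sunday, so the first Sunday is February 1 and the second is February 8.
At the standard offset (UTC+12:45), 07:30 UTC + 12h45m = 20:15 Tarosa Republic standard time.
The standard-time date in Tarosa Republic, November 14, 2031, lies within the daylight-saving period (19 October 2031 – 8 February 2032), so Tarosa Republic is on daylight time, UTC+13:45.
07:30 UTC + 13h45m = 21:15 Tarosa Republic.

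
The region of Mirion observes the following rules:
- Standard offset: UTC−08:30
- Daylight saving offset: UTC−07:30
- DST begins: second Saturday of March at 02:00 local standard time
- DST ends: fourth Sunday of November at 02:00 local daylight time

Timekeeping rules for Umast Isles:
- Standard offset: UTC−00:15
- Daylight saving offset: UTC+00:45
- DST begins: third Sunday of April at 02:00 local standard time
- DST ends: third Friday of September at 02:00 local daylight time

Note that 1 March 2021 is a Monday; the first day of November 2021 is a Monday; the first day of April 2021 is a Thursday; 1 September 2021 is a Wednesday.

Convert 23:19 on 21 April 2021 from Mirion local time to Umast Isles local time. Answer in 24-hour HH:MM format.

1 March 2021 is a Monday, so the first Saturday is March 6 and the second is March 13.
1 November 2021 is a Monday, so the first Sunday is November 7 and the fourth is November 28.
21 April 2021 falls between 13 March and 28 November, so daylight saving is in effect and Mirion is at UTC−07:30.
23:19 Mirion + 7h30m = 06:49 UTC (rolling into the next day, 22 April 2021).
1 April 2021 is a Thursday, so the first Sunday is April 4 and the third is April 18.
1 September 2021 is a Wednesday, so the first Friday is September 3 and the third is September 17.
At the standard offset (UTC−00:15), 06:49 UTC − 0h15m = 06:34 Umast Isles standard time.
Daylight saving runs 18 April – 17 September; the standard-time date in Umast Isles, 22 April 2021, is inside that window, so Umast Isles is at UTC+00:45.
06:49 UTC + 0h45m = 07:34 Umast Isles.

07:34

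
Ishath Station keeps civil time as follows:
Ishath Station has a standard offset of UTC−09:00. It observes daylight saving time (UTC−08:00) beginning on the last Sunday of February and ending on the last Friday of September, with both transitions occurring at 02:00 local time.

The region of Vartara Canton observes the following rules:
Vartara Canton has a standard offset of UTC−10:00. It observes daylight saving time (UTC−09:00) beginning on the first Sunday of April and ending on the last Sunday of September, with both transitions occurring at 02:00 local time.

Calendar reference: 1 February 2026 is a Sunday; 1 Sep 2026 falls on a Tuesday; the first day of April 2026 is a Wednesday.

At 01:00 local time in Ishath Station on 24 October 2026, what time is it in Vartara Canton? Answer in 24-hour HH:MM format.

1 February 2026 is a Sunday, so Sundays fall on 1, 8, 15, 22; the last is February 22.
1 September 2026 is a Tuesday, so Fridays fall on 4, 11, 18, 25; the last is September 25.
24 October 2026 does not fall between 22 February and 25 September, so daylight saving is not in effect and Ishath Station is at UTC−09:00.
01:00 Ishath Station + 9h = 10:00 UTC.
1 April 2026 is a Wednesday, so the first Sunday is April 5.
1 September 2026 is a Tuesday, so Sundays fall on 6, 13, 20, 27; the last is September 27.
At the standard offset (UTC−10:00), 10:00 UTC − 10h = 00:00 Vartara Canton standard time.
The standard-time date in Vartara Canton, 24 October 2026, is outside the daylight-saving period (5 April – 27 September), so Vartara Canton is on standard time, UTC−10:00.
10:00 UTC − 10h = 00:00 Vartara Canton.

00:00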